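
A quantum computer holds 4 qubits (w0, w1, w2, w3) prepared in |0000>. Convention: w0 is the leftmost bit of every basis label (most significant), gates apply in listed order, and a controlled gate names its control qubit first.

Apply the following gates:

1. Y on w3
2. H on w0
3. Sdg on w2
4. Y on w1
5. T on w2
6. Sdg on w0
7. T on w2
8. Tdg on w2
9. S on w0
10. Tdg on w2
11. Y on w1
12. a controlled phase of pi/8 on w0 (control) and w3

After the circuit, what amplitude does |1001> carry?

|1001> carries amplitude sqrt(2)*exp(5*I*pi/8)/2 in the final state.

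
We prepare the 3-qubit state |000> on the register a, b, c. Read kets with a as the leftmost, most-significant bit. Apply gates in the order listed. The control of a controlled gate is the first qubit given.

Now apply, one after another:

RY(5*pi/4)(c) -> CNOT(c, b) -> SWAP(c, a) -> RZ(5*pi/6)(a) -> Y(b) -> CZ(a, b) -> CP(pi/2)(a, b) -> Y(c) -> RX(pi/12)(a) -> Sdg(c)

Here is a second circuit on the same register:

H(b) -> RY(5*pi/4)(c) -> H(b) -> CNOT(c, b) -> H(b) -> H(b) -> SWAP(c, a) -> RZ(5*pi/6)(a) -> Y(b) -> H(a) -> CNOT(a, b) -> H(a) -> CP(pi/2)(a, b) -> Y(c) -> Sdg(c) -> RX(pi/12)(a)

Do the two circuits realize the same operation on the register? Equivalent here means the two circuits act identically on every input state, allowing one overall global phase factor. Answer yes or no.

No — the two circuits implement different unitaries, even allowing a global phase.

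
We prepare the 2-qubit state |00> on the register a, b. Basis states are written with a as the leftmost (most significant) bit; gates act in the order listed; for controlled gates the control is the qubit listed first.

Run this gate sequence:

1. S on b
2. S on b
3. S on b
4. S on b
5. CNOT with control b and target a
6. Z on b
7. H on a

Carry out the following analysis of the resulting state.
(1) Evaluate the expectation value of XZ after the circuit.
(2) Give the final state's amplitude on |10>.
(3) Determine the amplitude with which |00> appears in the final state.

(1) The observable XZ averages to 1. Key observation: gates 1-4 undo each other exactly, leaving only the rest of the circuit to track.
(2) The amplitude on |10> is sqrt(2)/2.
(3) |00> carries amplitude sqrt(2)/2 in the final state.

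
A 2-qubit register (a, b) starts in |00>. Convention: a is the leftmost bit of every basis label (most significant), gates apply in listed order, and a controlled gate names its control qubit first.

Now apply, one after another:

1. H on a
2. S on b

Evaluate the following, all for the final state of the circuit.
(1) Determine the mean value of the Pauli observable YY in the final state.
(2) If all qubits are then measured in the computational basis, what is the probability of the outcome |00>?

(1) The expectation value of YY is 0.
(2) The probability of measuring |00> is 1/2.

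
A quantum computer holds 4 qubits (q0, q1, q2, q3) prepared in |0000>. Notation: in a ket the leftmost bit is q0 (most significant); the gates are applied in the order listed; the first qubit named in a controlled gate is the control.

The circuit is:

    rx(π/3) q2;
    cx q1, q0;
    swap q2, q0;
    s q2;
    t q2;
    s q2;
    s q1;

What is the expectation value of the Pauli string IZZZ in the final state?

In the final state, IZZZ has expectation 1.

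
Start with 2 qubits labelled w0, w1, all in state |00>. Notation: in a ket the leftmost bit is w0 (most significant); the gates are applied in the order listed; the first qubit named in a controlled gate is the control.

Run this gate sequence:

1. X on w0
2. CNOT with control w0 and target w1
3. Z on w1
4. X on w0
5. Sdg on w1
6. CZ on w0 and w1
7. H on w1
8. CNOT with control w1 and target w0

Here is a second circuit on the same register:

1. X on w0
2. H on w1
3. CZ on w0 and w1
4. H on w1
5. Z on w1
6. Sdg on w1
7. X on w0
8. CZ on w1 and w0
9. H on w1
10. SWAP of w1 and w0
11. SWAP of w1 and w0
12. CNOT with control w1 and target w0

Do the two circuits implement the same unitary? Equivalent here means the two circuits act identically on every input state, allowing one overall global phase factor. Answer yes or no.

Yes, they are equivalent — the unitaries differ by at most a global phase.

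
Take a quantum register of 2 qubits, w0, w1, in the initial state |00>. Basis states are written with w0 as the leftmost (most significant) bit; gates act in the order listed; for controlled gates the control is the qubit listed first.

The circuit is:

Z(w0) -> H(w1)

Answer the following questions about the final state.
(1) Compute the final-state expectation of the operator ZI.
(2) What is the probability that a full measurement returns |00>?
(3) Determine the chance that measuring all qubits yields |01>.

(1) In the final state, ZI has expectation 1.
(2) Outcome |00> occurs with probability 1/2.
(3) The probability of measuring |01> is 1/2.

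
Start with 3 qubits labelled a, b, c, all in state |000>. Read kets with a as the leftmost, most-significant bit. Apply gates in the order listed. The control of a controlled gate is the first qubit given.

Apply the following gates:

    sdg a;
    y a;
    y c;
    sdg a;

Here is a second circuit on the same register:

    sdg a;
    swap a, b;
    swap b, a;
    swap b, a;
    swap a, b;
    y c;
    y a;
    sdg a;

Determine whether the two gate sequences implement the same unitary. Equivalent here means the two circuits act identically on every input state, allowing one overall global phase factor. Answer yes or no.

Yes — the two circuits implement the same unitary up to a global phase.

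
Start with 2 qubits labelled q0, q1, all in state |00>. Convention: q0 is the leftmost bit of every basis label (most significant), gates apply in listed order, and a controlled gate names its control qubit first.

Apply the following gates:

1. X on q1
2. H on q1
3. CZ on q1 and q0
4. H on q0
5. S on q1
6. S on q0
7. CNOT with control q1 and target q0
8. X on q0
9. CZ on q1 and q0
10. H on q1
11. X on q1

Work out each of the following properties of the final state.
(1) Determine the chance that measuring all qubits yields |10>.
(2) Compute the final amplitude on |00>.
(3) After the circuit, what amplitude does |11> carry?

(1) A full measurement returns |10> with probability 1/2.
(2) |00> carries amplitude sqrt(2)*I/2 in the final state.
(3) The amplitude on |11> is 0.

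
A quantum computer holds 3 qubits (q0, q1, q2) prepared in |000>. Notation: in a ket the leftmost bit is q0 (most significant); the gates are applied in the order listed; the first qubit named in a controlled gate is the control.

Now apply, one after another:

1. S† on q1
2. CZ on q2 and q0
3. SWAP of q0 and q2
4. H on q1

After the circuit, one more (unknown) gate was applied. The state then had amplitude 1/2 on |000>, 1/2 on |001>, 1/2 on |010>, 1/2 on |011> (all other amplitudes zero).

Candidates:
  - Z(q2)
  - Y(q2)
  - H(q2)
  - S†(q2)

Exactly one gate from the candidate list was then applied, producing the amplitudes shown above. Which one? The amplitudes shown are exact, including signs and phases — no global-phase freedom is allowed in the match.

It was H(q2) that produced the state shown.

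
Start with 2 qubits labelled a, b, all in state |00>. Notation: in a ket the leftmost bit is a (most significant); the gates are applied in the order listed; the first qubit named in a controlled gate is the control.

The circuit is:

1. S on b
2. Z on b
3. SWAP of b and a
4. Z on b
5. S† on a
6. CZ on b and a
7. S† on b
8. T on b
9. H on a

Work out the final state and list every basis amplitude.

The final amplitudes are sqrt(2)/2 on |00>, 0 on |01>, sqrt(2)/2 on |10>, 0 on |11>.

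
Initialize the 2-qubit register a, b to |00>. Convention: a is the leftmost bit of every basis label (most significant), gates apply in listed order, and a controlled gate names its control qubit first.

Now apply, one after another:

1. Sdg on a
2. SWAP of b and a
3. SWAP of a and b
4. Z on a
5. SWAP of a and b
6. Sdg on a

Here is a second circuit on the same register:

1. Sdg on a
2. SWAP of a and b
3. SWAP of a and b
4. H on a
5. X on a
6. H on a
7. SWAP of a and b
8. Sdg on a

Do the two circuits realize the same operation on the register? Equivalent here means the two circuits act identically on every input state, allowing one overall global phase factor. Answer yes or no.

Yes: on every input state the two circuits agree up to one overall phase factor.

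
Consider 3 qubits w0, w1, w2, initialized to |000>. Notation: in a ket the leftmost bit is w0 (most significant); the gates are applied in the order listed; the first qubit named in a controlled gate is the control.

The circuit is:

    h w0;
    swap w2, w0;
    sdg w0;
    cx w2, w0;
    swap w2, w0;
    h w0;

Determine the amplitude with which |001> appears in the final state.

|001> carries amplitude 1/2 in the final state.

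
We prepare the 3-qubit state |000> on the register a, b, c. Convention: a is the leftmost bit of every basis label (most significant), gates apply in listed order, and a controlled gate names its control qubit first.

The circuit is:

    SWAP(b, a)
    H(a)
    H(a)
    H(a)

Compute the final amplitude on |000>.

|000> carries amplitude sqrt(2)/2 in the final state. Key observation: gates 2-3 undo each other exactly, leaving only the rest of the circuit to track.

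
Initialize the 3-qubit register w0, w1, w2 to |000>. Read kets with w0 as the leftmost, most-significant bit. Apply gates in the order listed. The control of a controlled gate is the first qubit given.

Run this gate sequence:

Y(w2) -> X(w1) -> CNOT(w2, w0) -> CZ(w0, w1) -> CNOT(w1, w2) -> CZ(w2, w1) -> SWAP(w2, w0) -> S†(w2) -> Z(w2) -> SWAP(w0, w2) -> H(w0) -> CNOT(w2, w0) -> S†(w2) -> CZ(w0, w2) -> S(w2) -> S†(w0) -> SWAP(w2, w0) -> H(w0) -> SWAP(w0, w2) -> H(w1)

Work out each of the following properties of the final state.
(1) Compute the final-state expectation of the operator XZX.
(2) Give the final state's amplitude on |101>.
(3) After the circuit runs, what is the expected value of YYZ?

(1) The observable XZX averages to 0.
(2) |101> carries amplitude sqrt(2)*I/4 in the final state.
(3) In the final state, YYZ has expectation 0.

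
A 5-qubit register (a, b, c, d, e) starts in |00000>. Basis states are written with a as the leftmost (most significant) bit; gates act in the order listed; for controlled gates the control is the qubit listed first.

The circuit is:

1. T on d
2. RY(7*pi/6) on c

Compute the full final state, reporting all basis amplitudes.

After the circuit, the state carries amplitude -sqrt(6)/4 + sqrt(2)/4 on |00000>, sqrt(2)/4 + sqrt(6)/4 on |00100>, and 0 on every other basis state.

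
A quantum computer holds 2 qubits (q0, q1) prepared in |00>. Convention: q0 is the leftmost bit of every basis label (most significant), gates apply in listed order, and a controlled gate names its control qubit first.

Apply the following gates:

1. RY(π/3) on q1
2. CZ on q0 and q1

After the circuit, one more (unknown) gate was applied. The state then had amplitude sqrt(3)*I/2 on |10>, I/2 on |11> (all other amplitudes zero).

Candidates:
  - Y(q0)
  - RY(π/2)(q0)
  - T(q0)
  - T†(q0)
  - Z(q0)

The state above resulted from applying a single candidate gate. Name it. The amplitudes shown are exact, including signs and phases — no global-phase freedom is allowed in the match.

The unique candidate consistent with the amplitudes is Y(q0).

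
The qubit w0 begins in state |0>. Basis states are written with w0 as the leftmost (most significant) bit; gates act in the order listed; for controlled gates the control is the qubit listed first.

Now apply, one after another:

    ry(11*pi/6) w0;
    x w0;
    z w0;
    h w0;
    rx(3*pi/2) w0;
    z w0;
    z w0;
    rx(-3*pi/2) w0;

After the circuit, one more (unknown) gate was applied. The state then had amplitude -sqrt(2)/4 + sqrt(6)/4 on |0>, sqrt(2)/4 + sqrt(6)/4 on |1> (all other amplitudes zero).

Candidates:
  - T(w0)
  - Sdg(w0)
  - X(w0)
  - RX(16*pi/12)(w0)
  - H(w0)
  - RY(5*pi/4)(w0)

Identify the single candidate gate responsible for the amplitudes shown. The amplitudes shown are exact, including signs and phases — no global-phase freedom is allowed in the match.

The unique candidate consistent with the amplitudes is H(w0).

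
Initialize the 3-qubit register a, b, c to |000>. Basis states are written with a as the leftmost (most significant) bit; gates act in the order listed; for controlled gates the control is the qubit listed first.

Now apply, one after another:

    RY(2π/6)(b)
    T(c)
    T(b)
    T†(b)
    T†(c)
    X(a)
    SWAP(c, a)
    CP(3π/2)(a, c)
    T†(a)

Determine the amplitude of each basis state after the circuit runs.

The final amplitudes are sqrt(3)/2 on |001>, 1/2 on |011>, and 0 on every other basis state. Key observation: steps 2-5 multiply out to the identity, so the circuit reduces to the remaining gates.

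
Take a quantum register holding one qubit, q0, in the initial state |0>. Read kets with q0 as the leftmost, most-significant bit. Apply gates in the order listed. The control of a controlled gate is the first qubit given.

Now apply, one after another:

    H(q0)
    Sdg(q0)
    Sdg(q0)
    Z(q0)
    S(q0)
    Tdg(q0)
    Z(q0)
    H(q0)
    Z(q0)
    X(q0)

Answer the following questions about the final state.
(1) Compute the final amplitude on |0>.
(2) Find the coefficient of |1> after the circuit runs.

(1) |0> carries amplitude -1/2 - exp(I*pi/4)/2 in the final state.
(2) |1> carries amplitude 1/2 - exp(I*pi/4)/2 in the final state.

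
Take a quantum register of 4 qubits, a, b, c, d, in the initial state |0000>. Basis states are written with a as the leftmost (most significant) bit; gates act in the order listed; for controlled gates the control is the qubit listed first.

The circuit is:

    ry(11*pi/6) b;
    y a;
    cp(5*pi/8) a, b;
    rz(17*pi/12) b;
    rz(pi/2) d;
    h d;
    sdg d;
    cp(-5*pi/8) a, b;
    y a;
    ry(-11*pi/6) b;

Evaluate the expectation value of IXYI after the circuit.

In the final state, IXYI has expectation 0.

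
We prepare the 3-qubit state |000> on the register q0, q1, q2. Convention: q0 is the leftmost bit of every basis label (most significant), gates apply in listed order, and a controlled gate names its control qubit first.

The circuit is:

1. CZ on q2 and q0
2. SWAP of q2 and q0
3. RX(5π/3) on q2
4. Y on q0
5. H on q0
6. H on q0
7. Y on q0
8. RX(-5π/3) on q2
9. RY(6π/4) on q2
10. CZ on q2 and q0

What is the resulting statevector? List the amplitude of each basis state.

The final amplitudes are -sqrt(2)/2 on |000>, sqrt(2)/2 on |001>, and 0 on every other basis state. Key observation: gates 3-8 undo each other exactly, leaving only the rest of the circuit to track.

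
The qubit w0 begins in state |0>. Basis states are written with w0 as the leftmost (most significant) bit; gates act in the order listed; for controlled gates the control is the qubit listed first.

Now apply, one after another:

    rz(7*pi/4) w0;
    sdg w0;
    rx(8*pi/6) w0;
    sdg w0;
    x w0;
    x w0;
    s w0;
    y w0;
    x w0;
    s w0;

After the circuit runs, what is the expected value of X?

In the final state, X has expectation sqrt(3)/2.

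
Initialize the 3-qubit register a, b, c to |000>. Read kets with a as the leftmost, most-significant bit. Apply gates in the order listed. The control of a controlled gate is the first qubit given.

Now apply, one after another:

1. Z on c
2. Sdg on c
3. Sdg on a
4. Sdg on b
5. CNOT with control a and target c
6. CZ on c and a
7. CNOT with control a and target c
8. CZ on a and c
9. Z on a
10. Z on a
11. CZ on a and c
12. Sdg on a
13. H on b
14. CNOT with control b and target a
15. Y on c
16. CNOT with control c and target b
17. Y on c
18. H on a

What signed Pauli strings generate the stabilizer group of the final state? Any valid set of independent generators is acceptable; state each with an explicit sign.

The stabilizer group can be generated by -XZI, +ZXI, +IIZ, among other valid generating sets. Key observation: the block from step 8 through step 11 cancels to the identity and can be dropped.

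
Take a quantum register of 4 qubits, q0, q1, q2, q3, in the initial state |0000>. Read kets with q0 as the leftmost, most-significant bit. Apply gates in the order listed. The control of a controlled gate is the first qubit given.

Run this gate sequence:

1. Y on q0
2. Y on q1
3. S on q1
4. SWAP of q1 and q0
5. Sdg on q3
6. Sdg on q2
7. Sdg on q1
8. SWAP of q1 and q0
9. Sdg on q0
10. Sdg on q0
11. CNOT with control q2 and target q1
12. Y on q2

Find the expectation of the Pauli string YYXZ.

In the final state, YYXZ has expectation 0.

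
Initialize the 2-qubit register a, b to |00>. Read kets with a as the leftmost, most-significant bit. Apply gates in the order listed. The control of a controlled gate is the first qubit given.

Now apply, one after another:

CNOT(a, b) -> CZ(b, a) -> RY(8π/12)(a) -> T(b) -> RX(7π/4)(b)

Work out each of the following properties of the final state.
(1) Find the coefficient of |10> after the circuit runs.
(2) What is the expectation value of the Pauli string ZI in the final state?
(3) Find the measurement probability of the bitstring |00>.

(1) The final state's coefficient on |10> equals -sqrt(3*sqrt(2) + 6)/4.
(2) The expectation value of ZI is -1/2.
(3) Outcome |00> occurs with probability sqrt(2)/16 + 1/8.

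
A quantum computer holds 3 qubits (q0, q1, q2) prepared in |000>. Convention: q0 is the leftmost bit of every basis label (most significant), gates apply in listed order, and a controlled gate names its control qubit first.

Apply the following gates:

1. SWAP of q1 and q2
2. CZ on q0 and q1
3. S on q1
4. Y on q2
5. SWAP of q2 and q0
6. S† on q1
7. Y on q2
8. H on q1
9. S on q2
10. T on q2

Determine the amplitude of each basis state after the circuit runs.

The resulting statevector has amplitude -sqrt(2)*exp(3*I*pi/4)/2 on |101>, -sqrt(2)*exp(3*I*pi/4)/2 on |111>, and 0 on every other basis state.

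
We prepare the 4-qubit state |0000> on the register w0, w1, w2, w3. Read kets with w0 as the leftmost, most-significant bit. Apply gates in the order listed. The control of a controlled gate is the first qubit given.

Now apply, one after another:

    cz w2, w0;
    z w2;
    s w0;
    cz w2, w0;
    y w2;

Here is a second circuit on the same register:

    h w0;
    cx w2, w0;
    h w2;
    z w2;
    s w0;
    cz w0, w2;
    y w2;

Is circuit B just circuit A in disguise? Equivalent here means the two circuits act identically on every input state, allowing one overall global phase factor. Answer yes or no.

No, they are not equivalent — no single phase factor reconciles the two unitaries.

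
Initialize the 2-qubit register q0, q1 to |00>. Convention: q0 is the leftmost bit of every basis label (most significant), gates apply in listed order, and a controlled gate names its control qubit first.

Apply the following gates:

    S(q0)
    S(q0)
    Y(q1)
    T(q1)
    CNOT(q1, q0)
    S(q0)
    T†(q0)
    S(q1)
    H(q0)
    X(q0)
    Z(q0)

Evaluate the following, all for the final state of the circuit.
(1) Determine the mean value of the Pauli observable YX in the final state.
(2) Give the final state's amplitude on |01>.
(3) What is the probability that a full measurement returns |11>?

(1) In the final state, YX has expectation 0.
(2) |01> carries amplitude sqrt(2)*I/2 in the final state.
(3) The probability of measuring |11> is 1/2.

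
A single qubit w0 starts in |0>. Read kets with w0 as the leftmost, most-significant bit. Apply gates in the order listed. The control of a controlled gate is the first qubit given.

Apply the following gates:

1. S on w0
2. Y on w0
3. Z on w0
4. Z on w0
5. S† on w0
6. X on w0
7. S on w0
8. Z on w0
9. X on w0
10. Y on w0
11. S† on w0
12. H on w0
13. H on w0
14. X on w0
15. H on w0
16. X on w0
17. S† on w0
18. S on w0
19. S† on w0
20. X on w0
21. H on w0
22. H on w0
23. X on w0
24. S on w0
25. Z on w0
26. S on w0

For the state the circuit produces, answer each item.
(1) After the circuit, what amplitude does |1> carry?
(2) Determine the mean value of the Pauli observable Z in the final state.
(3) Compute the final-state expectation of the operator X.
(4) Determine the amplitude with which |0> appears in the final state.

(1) |1> carries amplitude -sqrt(2)/2 in the final state. Key observation: gates 20-23 undo each other exactly, leaving only the rest of the circuit to track.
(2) The expectation value of Z is 0.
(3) In the final state, X has expectation 0.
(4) |0> carries amplitude sqrt(2)*I/2 in the final state.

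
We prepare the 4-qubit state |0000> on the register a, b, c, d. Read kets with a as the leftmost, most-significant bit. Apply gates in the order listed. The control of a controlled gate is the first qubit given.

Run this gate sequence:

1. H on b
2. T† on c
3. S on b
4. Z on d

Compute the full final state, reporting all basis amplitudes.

After the circuit, the state carries amplitude sqrt(2)/2 on |0000>, sqrt(2)*I/2 on |0100>, and 0 on every other basis state.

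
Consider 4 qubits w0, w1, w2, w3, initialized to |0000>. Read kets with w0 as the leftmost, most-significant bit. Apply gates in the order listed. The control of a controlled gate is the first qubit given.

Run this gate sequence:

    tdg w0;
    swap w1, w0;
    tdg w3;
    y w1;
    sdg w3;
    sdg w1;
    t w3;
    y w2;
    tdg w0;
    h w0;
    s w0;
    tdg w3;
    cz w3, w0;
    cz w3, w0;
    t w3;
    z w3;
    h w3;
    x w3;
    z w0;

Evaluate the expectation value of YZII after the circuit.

In the final state, YZII has expectation 1. Key observation: gates 12-15 undo each other exactly, leaving only the rest of the circuit to track.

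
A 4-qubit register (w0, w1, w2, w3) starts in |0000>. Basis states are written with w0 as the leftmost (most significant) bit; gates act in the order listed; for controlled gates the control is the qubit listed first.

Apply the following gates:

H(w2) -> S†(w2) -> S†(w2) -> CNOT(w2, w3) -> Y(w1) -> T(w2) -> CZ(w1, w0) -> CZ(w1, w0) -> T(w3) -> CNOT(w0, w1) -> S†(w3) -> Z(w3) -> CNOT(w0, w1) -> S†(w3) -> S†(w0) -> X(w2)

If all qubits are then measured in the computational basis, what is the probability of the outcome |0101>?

A full measurement returns |0101> with probability 1/2. Key observation: the block from step 7 through step 8 cancels to the identity and can be dropped.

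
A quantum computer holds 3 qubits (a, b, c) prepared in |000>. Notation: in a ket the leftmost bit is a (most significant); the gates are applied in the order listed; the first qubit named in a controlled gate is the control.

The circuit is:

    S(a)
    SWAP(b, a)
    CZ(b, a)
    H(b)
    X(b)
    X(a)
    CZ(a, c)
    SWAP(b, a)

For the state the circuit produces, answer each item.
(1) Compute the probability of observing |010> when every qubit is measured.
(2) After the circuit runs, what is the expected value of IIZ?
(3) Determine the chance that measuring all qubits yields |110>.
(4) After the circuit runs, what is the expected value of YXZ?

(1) A full measurement returns |010> with probability 1/2.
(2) The expectation value of IIZ is 1.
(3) The probability of measuring |110> is 1/2.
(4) The expectation value of YXZ is 0.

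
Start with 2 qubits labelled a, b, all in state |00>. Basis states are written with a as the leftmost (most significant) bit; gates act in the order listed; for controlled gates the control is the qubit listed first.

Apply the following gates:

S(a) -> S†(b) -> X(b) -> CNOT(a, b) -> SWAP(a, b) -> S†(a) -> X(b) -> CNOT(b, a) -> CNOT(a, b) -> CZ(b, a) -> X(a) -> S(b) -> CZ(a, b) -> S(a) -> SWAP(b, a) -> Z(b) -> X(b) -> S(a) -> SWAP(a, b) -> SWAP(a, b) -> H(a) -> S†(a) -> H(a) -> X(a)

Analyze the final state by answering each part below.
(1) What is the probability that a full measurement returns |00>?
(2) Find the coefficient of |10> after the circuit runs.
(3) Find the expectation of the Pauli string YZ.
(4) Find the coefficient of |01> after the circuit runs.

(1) The probability of measuring |00> is 1/2.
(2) The final state's coefficient on |10> equals -1/2 - I/2.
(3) The observable YZ averages to 1.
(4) The amplitude on |01> is 0.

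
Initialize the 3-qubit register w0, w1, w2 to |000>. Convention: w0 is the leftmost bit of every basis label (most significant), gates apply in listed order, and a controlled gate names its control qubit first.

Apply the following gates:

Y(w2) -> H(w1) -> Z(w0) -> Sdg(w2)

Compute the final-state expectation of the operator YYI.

In the final state, YYI has expectation 0.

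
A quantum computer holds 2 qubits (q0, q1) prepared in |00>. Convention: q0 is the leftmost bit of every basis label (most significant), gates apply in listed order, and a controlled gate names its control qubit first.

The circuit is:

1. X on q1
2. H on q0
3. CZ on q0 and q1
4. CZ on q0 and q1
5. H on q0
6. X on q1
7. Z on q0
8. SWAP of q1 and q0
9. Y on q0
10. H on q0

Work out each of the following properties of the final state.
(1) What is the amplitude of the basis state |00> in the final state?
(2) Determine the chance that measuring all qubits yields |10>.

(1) |00> carries amplitude sqrt(2)*I/2 in the final state. Key observation: gates 1-6 undo each other exactly, leaving only the rest of the circuit to track.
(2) The probability of measuring |10> is 1/2.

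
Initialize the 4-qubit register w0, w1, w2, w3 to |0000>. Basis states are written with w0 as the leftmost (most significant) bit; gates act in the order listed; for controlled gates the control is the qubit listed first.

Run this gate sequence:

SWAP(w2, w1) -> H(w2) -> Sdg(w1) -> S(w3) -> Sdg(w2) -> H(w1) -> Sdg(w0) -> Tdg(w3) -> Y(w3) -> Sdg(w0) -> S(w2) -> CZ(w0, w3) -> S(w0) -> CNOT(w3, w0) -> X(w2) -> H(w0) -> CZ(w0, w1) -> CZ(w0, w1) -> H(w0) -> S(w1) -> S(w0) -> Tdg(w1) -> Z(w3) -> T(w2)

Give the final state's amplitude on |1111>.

The amplitude on |1111> is I/2.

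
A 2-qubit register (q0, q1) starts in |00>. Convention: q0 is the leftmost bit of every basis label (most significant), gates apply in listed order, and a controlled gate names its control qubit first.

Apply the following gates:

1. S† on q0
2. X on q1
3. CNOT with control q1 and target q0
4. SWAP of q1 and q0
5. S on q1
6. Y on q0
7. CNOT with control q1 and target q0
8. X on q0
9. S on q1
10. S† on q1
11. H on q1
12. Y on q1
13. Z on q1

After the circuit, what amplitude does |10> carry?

|10> carries amplitude 0 in the final state.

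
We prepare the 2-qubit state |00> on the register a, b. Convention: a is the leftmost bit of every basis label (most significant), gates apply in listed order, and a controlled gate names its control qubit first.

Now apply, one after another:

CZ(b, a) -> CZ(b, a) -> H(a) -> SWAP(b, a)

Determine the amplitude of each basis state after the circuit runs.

The resulting statevector has amplitude sqrt(2)/2 on |00>, sqrt(2)/2 on |01>, 0 on |10>, 0 on |11>. Key observation: gates 1-2 undo each other exactly, leaving only the rest of the circuit to track.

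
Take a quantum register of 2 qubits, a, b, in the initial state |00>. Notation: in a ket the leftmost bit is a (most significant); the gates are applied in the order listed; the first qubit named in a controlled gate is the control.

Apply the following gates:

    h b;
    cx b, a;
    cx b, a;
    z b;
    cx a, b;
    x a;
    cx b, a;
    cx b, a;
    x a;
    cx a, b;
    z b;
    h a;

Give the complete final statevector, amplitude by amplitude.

After the circuit, the state carries amplitude 1/2 on |00>, 1/2 on |01>, 1/2 on |10>, 1/2 on |11>. Key observation: gates 4-11 undo each other exactly, leaving only the rest of the circuit to track.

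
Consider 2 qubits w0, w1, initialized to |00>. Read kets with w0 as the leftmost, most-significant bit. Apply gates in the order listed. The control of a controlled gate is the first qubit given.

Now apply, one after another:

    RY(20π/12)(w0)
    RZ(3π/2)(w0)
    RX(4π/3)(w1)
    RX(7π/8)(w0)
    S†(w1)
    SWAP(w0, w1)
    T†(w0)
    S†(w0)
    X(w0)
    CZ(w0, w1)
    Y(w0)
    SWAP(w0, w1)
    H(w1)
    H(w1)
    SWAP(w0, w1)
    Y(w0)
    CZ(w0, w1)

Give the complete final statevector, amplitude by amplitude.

After the circuit, the state carries amplitude sqrt(3)*I*sin(11*pi/48)/2 on |00>, sqrt(3)*sin(13*pi/48)/2 on |01>, I*exp(3*I*pi/4)*sin(7*pi/16)/4 + sqrt(3)*exp(-3*I*pi/4)*cos(7*pi/16)/4 on |10>, -exp(3*I*pi/4)*cos(7*pi/16)/4 - sqrt(3)*I*exp(-3*I*pi/4)*sin(7*pi/16)/4 on |11>. Key observation: gates 10-17 undo each other exactly, leaving only the rest of the circuit to track.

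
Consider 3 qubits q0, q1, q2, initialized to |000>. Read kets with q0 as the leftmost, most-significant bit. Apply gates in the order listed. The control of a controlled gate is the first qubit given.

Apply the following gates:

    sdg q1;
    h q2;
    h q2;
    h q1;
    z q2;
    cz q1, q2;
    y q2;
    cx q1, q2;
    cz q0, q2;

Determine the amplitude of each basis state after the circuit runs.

The resulting statevector has amplitude sqrt(2)*I/2 on |001>, sqrt(2)*I/2 on |010>, and 0 on every other basis state. Key observation: steps 2-3 multiply out to the identity, so the circuit reduces to the remaining gates.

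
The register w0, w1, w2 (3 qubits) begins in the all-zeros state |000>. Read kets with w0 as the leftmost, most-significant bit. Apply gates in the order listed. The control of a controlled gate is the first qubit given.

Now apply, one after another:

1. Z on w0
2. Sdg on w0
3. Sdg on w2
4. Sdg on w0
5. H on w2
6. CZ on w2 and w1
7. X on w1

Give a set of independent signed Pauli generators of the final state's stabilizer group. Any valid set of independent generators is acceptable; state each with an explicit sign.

The stabilizer group can be generated by +IIX, +ZII, -IZI, among other valid generating sets.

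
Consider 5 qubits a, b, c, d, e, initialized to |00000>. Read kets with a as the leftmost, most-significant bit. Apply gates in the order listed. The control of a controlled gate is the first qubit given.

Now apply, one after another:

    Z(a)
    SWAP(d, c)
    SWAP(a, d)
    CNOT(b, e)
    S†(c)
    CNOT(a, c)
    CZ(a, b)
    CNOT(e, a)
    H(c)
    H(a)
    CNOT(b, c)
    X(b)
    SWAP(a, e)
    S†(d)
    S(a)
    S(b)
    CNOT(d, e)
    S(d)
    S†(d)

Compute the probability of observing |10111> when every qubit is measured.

Outcome |10111> occurs with probability 0.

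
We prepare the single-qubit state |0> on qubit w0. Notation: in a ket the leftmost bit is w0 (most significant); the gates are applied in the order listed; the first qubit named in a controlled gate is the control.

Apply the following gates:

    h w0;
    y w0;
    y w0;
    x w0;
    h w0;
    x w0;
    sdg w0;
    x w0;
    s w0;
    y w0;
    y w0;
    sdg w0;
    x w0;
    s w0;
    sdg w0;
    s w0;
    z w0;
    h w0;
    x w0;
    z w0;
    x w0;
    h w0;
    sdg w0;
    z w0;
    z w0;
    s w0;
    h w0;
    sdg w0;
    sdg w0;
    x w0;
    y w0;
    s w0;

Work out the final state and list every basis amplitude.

The resulting statevector has amplitude -sqrt(2)*I/2 on |0>, sqrt(2)/2 on |1>.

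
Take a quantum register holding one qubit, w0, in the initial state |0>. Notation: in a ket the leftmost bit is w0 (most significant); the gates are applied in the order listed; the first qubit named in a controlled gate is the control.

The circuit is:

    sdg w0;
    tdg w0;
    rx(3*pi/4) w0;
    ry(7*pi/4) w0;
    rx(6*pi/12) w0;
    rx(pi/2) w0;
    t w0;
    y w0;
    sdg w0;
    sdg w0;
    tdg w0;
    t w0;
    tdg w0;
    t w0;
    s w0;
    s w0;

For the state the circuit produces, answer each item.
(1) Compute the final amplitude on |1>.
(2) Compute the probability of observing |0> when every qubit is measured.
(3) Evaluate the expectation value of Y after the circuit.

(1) |1> carries amplitude (1 - I)*(-sqrt(2) + 2*I)/4 in the final state.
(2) A full measurement returns |0> with probability 1/4.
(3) In the final state, Y has expectation sqrt(2)/4 + 1/2.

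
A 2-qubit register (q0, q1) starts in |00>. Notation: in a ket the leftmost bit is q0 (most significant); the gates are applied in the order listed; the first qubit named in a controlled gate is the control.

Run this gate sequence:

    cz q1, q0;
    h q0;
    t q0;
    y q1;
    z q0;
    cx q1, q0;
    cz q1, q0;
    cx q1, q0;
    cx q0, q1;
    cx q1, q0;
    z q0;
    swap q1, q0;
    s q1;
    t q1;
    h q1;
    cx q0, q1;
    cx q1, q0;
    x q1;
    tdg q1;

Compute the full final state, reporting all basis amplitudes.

The final amplitudes are -exp(I*pi/4)/2 on |00>, -exp(I*pi/4)/2 on |01>, I/2 on |10>, 1/2 on |11>.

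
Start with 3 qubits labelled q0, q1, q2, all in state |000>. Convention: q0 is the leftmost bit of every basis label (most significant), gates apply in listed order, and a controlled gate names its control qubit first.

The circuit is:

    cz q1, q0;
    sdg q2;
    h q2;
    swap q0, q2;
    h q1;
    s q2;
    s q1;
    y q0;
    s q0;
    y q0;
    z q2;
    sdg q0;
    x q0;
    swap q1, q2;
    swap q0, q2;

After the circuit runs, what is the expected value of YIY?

The observable YIY averages to 0.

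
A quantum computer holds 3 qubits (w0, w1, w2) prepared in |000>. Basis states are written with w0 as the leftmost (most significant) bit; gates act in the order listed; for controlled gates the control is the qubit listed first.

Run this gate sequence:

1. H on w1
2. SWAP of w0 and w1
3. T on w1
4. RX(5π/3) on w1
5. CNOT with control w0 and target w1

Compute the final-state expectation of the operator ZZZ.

The observable ZZZ averages to 1/2.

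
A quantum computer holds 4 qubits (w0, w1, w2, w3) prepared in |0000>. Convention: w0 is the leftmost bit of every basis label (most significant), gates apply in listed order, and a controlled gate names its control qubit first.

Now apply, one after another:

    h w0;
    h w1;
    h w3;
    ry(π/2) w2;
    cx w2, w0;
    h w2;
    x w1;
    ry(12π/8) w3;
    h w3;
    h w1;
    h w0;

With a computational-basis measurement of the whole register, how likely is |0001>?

The probability of measuring |0001> is 1/2.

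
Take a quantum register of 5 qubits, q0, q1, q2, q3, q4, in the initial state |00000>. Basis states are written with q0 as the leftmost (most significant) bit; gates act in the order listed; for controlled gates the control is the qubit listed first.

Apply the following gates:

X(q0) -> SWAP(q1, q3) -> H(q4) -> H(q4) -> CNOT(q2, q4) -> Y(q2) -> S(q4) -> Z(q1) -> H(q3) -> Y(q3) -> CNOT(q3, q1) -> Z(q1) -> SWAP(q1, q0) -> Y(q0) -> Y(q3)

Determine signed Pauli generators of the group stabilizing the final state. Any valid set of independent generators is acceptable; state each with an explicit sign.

The stabilizer group can be generated by +XIIXI, +ZIIZI, -IZIII, -IIZII, +IIIIZ, among other valid generating sets. Key observation: steps 3-4 multiply out to the identity, so the circuit reduces to the remaining gates.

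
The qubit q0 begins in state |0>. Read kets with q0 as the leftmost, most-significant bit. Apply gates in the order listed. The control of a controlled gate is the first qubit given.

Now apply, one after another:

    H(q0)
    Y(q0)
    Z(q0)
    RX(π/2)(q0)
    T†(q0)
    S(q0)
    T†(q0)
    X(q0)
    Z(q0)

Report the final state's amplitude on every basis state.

After the circuit, the state carries amplitude -1/2 - I/2 on |0>, 1/2 + I/2 on |1>.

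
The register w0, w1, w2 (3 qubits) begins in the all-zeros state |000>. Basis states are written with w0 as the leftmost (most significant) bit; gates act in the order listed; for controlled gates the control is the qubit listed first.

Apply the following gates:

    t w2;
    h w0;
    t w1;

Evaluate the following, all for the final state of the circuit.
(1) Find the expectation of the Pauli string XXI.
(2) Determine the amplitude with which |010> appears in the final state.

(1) The observable XXI averages to 0.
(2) The final state's coefficient on |010> equals 0.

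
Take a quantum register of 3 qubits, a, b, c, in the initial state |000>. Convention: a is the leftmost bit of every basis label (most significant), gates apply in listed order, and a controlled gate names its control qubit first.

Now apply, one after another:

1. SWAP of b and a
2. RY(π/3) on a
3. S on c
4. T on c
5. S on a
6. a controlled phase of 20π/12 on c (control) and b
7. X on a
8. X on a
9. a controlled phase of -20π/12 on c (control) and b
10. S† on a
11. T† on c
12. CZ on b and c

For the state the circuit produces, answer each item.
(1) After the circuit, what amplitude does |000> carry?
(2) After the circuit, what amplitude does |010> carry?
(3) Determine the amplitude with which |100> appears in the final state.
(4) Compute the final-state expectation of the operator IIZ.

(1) |000> carries amplitude sqrt(3)/2 in the final state. Key observation: the block from step 4 through step 11 cancels to the identity and can be dropped.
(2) The final state's coefficient on |010> equals 0.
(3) |100> carries amplitude 1/2 in the final state.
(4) In the final state, IIZ has expectation 1.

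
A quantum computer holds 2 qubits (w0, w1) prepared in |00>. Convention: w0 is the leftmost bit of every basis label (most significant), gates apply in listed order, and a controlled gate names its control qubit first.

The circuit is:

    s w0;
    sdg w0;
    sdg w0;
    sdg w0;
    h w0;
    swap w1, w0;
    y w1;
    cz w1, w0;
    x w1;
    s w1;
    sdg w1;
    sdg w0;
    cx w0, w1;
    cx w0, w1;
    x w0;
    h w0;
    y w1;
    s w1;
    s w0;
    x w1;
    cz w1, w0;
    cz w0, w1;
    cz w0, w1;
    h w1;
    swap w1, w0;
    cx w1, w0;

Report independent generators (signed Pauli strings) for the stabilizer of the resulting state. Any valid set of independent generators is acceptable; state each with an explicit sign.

One valid set of independent stabilizer generators is +YI, -IY (any independent generating set of the same group is equally correct). Key observation: the block from step 1 through step 2 cancels to the identity and can be dropped.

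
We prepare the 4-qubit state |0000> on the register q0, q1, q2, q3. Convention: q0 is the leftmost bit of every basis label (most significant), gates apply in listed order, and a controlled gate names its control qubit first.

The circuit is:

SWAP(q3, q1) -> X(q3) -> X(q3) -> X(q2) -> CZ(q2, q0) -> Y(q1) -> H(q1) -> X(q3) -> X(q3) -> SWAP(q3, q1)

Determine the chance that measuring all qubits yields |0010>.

A full measurement returns |0010> with probability 1/2.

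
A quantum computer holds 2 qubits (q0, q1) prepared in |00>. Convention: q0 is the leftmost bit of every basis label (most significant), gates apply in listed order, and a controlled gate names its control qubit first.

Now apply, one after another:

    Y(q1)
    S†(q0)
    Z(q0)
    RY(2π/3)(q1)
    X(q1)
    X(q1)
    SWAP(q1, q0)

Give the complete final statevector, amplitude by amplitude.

The final amplitudes are -sqrt(3)*I/2 on |00>, 0 on |01>, I/2 on |10>, 0 on |11>.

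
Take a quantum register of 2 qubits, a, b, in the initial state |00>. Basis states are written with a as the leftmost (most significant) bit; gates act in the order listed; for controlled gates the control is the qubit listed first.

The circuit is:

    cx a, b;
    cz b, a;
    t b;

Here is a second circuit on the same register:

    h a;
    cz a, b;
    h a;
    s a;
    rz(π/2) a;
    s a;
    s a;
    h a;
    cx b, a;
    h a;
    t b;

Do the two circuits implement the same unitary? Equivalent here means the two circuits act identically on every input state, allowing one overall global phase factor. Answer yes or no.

No, they are not equivalent — no single phase factor reconciles the two unitaries.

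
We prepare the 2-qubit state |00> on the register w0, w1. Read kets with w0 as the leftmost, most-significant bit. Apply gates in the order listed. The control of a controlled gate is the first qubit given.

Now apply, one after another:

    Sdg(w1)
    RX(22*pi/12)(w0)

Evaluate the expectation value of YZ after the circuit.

The observable YZ averages to 1/2.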